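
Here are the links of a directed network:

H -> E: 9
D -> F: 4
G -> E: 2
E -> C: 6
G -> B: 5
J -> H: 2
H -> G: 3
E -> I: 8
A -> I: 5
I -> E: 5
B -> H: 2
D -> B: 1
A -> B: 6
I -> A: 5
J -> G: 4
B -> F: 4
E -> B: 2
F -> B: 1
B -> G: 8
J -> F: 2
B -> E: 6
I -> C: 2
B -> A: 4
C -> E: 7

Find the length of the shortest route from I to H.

9

Compare a few routes:
I → C → E → B → H: 2+7+2+2 = 13
I → E → B → H: 5+2+2 = 9
The minimum is 9 via I → E → B → H.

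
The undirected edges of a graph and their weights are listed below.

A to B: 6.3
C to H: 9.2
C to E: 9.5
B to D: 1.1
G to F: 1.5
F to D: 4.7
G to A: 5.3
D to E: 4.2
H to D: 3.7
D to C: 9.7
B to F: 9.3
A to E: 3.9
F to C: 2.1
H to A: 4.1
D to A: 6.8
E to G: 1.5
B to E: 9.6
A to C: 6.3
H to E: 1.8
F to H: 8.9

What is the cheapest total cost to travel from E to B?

5.3

Running Dijkstra from E:
E: 0
G: 1.5  (via E)
H: 1.8  (via E)
F: 3  (via G)
A: 3.9  (via E)
D: 4.2  (via E)
C: 5.1  (via F)
B: 5.3  (via D)
Shortest route: E–D–B = 5.3.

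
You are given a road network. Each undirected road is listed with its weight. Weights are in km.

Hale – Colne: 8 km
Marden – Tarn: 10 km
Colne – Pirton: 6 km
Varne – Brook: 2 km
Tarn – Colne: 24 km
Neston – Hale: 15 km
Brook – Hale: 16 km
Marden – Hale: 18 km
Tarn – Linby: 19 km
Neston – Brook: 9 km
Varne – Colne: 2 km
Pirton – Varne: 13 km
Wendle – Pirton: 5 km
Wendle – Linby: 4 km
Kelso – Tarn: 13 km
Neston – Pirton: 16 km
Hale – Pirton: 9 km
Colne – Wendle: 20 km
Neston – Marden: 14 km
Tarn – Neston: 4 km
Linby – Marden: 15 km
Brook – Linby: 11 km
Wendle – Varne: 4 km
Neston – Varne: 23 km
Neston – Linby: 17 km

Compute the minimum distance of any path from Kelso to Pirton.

Compare a few routes:
Kelso–Tarn–Neston–Brook–Varne–Wendle–Pirton: 13+4+9+2+4+5 = 37
Kelso–Tarn–Neston–Brook–Varne–Pirton: 13+4+9+2+13 = 41
Kelso–Tarn–Neston–Brook–Varne–Colne–Pirton: 13+4+9+2+2+6 = 36
Kelso–Tarn–Neston–Pirton: 13+4+16 = 33
Cheapest is Kelso–Tarn–Neston–Pirton at 33 km.

33 km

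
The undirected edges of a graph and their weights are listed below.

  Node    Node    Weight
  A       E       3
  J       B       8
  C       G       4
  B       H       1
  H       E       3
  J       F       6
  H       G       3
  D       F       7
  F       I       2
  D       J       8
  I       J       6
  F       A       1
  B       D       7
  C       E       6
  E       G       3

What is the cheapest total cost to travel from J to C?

16

Candidate routes:
J → F → A → E → C: 6+1+3+6 = 16
J → F → A → E → G → C: 6+1+3+3+4 = 17
Cheapest is J → F → A → E → C at 16.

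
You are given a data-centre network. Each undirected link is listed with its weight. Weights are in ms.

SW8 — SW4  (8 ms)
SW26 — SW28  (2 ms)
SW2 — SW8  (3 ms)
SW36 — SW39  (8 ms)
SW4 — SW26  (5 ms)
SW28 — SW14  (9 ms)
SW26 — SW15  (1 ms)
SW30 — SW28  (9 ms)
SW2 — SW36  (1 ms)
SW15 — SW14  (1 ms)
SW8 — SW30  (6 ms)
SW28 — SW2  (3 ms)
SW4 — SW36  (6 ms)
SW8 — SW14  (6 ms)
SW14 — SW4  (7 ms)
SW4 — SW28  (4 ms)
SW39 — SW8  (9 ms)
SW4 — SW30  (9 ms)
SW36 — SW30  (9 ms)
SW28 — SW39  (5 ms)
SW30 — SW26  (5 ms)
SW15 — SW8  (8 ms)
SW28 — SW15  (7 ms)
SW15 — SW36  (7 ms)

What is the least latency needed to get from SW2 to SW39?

Running Dijkstra from SW2:
SW2: 0
SW36: 1  (via SW2)
SW28: 3  (via SW2)
SW8: 3  (via SW2)
SW26: 5  (via SW28)
SW15: 6  (via SW26)
SW4: 7  (via SW36)
SW14: 7  (via SW15)
SW39: 8  (via SW28)
Shortest route: SW2 → SW28 → SW39 = 8 ms.

8 ms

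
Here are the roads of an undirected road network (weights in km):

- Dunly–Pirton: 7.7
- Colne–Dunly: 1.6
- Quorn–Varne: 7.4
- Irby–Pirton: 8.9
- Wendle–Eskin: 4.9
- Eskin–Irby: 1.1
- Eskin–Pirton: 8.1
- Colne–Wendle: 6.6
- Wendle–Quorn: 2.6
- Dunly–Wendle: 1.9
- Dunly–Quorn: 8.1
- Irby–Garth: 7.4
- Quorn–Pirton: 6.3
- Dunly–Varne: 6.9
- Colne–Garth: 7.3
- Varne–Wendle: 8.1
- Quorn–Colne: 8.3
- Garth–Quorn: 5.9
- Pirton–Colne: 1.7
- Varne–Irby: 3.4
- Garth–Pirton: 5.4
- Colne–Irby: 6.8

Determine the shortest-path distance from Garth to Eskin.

8.5 km

Candidate routes:
Garth–Irby–Eskin: 7.4+1.1 = 8.5
Garth–Quorn–Wendle–Eskin: 5.9+2.6+4.9 = 13.4
The minimum is 8.5 km via Garth–Irby–Eskin.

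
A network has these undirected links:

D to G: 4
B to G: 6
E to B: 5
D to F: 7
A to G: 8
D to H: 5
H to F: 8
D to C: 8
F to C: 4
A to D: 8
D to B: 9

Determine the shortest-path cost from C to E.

22

Enumerating some paths:
C–D–B–E: 8+9+5 = 22
C–D–G–B–E: 8+4+6+5 = 23
Cheapest is C–D–B–E at 22.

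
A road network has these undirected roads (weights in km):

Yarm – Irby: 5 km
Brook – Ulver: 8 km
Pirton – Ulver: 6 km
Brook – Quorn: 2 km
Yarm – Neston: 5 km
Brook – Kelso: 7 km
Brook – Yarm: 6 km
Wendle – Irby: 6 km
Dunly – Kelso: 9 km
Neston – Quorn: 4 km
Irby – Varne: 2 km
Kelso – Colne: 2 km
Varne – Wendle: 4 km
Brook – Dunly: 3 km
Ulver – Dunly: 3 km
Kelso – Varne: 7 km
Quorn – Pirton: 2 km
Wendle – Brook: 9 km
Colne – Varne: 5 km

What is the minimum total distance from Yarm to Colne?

Settle nodes by increasing distance from Yarm:
Yarm: 0
Neston: 5  (via Yarm)
Irby: 5  (via Yarm)
Brook: 6  (via Yarm)
Varne: 7  (via Irby)
Quorn: 8  (via Brook)
Dunly: 9  (via Brook)
Pirton: 10  (via Quorn)
Wendle: 11  (via Irby)
Colne: 12  (via Varne)
Shortest route: Yarm → Irby → Varne → Colne = 12 km.

12 km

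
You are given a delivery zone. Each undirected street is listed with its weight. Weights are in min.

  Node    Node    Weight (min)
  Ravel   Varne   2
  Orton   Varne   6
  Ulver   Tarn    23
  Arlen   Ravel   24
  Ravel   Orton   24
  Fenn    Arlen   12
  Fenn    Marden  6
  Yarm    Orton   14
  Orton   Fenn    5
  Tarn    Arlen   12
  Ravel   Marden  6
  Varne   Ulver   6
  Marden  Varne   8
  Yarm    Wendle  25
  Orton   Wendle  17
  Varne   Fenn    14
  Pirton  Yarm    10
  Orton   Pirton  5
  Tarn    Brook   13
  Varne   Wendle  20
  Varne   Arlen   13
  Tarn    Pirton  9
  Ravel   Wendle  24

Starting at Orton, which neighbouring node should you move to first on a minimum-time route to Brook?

Pirton

Candidate routes:
Orton–Yarm–Pirton–Tarn–Brook: 14+10+9+13 = 46
Orton–Fenn–Arlen–Tarn–Brook: 5+12+12+13 = 42
Orton–Pirton–Tarn–Brook: 5+9+13 = 27
Orton–Varne–Arlen–Tarn–Brook: 6+13+12+13 = 44
The minimum is 27 min via Orton–Pirton–Tarn–Brook.
So from Orton the first move is to Pirton.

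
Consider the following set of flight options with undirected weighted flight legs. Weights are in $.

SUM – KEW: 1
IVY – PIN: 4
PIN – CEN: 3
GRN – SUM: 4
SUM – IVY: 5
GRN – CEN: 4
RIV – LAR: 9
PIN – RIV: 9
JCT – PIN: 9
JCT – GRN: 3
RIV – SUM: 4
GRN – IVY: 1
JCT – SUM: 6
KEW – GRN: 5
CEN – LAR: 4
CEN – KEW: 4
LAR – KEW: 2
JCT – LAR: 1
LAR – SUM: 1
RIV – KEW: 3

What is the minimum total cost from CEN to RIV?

$7

Shortest distances from CEN:
CEN: 0
PIN: 3  (via CEN)
LAR: 4  (via CEN)
GRN: 4  (via CEN)
KEW: 4  (via CEN)
SUM: 5  (via LAR)
JCT: 5  (via LAR)
IVY: 5  (via GRN)
RIV: 7  (via KEW)
Shortest route: CEN–KEW–RIV = $7.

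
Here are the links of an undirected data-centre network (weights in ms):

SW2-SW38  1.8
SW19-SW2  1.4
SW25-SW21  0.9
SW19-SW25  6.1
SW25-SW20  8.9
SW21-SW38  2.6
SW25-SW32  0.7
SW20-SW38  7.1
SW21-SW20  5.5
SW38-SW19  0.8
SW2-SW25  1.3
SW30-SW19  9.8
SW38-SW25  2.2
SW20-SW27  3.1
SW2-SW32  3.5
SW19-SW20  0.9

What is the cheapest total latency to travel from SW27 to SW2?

Enumerating some paths:
SW27 → SW20 → SW19 → SW38 → SW2: 3.1+0.9+0.8+1.8 = 6.6
SW27 → SW20 → SW19 → SW2: 3.1+0.9+1.4 = 5.4
The minimum is 5.4 ms via SW27 → SW20 → SW19 → SW2.

5.4 ms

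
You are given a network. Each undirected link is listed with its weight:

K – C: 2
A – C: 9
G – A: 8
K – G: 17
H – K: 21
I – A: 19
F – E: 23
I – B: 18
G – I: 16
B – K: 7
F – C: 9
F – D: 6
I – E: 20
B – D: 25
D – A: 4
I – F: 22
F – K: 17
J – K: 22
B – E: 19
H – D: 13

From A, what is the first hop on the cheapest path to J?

Candidate routes:
A - G - K - J: 8+17+22 = 47
A - C - K - J: 9+2+22 = 33
A - D - F - C - K - J: 4+6+9+2+22 = 43
The minimum is 33 via A - C - K - J.
So from A the first move is to C.

C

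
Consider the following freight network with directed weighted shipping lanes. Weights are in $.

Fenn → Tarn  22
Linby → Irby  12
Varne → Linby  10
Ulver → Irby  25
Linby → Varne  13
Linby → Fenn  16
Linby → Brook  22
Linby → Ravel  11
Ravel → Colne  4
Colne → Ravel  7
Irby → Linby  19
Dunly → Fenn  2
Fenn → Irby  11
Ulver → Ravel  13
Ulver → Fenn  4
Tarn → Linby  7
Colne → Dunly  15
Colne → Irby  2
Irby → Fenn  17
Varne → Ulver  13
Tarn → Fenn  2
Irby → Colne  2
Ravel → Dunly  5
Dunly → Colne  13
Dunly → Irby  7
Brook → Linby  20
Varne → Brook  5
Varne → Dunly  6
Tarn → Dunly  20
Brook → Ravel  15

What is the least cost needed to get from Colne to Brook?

$39

Running Dijkstra from Colne:
Colne: 0
Irby: 2  (via Colne)
Ravel: 7  (via Colne)
Dunly: 12  (via Ravel)
Fenn: 14  (via Dunly)
Linby: 21  (via Irby)
Varne: 34  (via Linby)
Tarn: 36  (via Fenn)
Brook: 39  (via Varne)
Shortest route: Colne → Irby → Linby → Varne → Brook = $39.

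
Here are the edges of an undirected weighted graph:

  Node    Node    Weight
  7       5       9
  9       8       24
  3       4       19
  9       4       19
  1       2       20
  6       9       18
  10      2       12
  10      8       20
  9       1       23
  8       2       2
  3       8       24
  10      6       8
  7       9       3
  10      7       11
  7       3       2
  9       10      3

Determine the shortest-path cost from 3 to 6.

16

Running Dijkstra from 3:
3: 0
7: 2  (via 3)
9: 5  (via 7)
10: 8  (via 9)
5: 11  (via 7)
6: 16  (via 10)
Shortest route: 3–7–9–10–6 = 16.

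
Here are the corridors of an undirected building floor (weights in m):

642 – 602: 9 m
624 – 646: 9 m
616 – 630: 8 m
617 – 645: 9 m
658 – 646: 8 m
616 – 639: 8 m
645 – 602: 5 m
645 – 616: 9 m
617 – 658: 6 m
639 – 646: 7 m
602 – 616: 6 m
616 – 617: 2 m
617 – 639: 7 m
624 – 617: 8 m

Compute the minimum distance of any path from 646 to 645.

Shortest distances from 646:
646: 0
639: 7  (via 646)
658: 8  (via 646)
624: 9  (via 646)
617: 14  (via 639)
616: 15  (via 639)
602: 21  (via 616)
630: 23  (via 616)
645: 23  (via 617)
Shortest route: 646–639–617–645 = 23 m.

23 m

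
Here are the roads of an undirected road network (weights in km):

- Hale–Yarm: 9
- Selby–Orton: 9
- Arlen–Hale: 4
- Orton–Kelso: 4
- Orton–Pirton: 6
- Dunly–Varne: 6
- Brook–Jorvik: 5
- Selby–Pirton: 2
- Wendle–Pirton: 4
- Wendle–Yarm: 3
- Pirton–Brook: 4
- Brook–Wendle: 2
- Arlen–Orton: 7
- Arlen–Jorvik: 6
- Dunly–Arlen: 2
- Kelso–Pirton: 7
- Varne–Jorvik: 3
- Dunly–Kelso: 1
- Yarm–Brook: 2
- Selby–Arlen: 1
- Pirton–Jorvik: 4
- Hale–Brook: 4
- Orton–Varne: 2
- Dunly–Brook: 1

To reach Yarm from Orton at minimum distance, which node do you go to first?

Enumerating some paths:
Orton → Varne → Jorvik → Brook → Yarm: 2+3+5+2 = 12
Orton → Kelso → Dunly → Brook → Wendle → Yarm: 4+1+1+2+3 = 11
Orton → Varne → Dunly → Brook → Yarm: 2+6+1+2 = 11
Orton → Kelso → Dunly → Brook → Yarm: 4+1+1+2 = 8
The minimum is 8 km via Orton → Kelso → Dunly → Brook → Yarm.
So from Orton the first move is to Kelso.

Kelso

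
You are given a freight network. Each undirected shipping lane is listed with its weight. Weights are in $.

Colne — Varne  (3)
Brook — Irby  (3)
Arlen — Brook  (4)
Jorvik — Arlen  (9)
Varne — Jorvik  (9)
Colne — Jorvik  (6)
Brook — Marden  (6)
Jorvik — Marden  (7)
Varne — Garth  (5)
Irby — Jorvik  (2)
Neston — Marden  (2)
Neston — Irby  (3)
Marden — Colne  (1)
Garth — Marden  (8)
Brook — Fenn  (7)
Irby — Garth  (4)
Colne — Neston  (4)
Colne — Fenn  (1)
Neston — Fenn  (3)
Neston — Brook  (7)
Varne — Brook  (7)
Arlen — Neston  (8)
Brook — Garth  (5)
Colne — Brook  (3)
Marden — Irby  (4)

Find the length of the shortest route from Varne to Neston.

Shortest distances from Varne:
Varne: 0
Colne: 3  (via Varne)
Fenn: 4  (via Colne)
Marden: 4  (via Colne)
Garth: 5  (via Varne)
Brook: 6  (via Colne)
Neston: 6  (via Marden)
Shortest route: Varne–Colne–Marden–Neston = $6.

$6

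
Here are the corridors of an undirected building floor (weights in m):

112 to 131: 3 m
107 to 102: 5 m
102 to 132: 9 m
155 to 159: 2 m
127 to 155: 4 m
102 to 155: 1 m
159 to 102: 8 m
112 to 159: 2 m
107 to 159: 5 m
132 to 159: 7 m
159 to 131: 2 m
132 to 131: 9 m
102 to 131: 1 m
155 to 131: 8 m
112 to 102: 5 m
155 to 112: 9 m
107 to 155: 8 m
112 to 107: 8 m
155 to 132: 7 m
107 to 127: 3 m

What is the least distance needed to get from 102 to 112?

Shortest distances from 102:
102: 0
131: 1  (via 102)
155: 1  (via 102)
159: 3  (via 131)
112: 4  (via 131)
Shortest route: 102–131–112 = 4 m.

4 m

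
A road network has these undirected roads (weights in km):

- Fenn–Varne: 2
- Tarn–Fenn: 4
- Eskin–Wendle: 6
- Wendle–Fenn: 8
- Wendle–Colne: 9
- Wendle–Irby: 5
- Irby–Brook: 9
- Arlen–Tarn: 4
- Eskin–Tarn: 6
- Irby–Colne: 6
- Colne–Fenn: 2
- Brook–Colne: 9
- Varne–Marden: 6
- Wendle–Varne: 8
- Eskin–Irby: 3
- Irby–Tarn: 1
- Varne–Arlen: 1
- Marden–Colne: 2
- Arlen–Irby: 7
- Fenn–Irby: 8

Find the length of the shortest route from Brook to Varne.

Compare a few routes:
Brook → Colne → Fenn → Varne: 9+2+2 = 13
Brook → Irby → Arlen → Varne: 9+7+1 = 17
Brook → Irby → Tarn → Arlen → Varne: 9+1+4+1 = 15
Brook → Irby → Tarn → Fenn → Varne: 9+1+4+2 = 16
The minimum is 13 km via Brook → Colne → Fenn → Varne.

13 km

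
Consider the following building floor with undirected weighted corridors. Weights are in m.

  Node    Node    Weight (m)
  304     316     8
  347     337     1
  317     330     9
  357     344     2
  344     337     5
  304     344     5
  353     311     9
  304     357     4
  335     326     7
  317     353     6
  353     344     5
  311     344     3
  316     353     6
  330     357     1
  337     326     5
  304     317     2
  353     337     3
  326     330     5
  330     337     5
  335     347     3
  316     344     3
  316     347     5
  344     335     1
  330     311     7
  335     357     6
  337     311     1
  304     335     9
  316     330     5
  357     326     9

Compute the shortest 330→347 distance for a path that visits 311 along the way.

8 m

Best 330 to 311: 330–357–344–311 costing 6
Best 311 to 347: 311–337–347 costing 2
Total via 311: 6 + 2 = 8 m.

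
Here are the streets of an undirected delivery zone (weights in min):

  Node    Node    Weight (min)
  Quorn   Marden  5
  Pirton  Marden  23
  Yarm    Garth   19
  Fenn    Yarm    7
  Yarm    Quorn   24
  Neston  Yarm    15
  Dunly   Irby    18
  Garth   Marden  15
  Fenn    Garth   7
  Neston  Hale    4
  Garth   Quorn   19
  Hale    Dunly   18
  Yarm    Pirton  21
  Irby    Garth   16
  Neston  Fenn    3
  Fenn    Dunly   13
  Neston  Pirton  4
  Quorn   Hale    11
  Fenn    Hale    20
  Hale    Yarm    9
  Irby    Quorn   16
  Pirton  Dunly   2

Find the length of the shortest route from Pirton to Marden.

23 min

Compare a few routes:
Pirton–Dunly–Hale–Quorn–Marden: 2+18+11+5 = 36
Pirton–Marden: 23 = 23
Pirton–Neston–Fenn–Garth–Marden: 4+3+7+15 = 29
Pirton–Neston–Hale–Quorn–Marden: 4+4+11+5 = 24
Cheapest is Pirton–Marden at 23 min.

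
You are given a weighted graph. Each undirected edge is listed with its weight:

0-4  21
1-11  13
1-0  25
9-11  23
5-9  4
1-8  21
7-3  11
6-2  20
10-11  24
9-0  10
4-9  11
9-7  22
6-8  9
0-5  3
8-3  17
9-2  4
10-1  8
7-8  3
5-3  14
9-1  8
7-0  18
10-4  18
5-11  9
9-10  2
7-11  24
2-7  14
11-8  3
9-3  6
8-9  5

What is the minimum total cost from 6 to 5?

18

Running Dijkstra from 6:
6: 0
8: 9  (via 6)
7: 12  (via 8)
11: 12  (via 8)
9: 14  (via 8)
10: 16  (via 9)
2: 18  (via 9)
5: 18  (via 9)
Shortest route: 6 → 8 → 9 → 5 = 18.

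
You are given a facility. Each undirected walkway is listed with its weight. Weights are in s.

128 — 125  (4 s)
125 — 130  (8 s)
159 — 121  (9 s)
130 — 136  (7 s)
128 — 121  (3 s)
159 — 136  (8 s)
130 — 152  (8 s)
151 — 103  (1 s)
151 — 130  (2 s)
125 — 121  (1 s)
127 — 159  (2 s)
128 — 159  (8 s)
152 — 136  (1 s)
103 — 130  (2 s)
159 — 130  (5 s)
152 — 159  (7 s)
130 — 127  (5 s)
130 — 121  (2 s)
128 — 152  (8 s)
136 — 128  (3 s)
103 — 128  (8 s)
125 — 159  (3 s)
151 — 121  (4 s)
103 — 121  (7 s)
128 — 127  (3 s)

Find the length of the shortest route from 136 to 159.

8 s

Compare a few routes:
136–128–125–159: 3+4+3 = 10
136–128–121–125–159: 3+3+1+3 = 10
136–128–159: 3+8 = 11
136–159: 8 = 8
Cheapest is 136–159 at 8 s.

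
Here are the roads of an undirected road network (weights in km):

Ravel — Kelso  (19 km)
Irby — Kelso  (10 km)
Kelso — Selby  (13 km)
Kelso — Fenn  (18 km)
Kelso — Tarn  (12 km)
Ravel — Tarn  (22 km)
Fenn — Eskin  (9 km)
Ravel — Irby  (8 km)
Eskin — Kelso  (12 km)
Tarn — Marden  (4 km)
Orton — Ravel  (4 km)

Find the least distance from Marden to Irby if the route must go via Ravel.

Best Marden to Ravel: Marden–Tarn–Ravel costing 26
Best Ravel to Irby: Ravel–Irby costing 8
Total via Ravel: 26 + 8 = 34 km.

34 km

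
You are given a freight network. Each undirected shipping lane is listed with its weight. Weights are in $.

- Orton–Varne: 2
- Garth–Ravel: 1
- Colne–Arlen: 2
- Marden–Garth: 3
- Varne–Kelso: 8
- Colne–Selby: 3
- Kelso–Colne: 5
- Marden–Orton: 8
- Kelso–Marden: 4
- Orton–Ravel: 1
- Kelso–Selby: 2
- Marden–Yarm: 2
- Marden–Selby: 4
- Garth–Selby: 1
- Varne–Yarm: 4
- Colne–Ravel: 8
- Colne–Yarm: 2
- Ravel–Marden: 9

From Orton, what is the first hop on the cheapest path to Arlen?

Ravel

Enumerating some paths:
Orton–Ravel–Garth–Selby–Colne–Arlen: 1+1+1+3+2 = 8
Orton–Varne–Yarm–Colne–Arlen: 2+4+2+2 = 10
Orton–Ravel–Garth–Marden–Yarm–Colne–Arlen: 1+1+3+2+2+2 = 11
Cheapest is Orton–Ravel–Garth–Selby–Colne–Arlen at $8.
So from Orton the first move is to Ravel.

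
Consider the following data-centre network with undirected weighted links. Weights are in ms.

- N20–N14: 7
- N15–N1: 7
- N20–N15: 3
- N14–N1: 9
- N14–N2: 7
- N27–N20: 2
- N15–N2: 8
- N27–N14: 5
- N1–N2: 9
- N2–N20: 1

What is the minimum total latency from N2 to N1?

Settle nodes by increasing distance from N2:
N2: 0
N20: 1  (via N2)
N27: 3  (via N20)
N15: 4  (via N20)
N14: 7  (via N2)
N1: 9  (via N2)
Shortest route: N2 → N1 = 9 ms.

9 ms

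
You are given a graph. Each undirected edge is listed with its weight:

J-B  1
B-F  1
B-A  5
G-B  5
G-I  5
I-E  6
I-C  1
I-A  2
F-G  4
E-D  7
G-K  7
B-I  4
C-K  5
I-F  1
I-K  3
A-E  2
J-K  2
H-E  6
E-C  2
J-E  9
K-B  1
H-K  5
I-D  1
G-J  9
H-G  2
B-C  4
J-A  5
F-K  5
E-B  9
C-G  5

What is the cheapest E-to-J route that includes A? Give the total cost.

7

Best E to A: E–A costing 2
Best A to J: A–J costing 5
Total via A: 2 + 5 = 7.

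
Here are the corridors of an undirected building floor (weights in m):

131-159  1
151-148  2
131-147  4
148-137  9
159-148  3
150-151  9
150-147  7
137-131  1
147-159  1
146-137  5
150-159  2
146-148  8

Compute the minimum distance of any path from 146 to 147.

Enumerating some paths:
146 → 148 → 159 → 131 → 147: 8+3+1+4 = 16
146 → 137 → 131 → 147: 5+1+4 = 10
146 → 137 → 131 → 159 → 147: 5+1+1+1 = 8
146 → 148 → 159 → 147: 8+3+1 = 12
Cheapest is 146 → 137 → 131 → 159 → 147 at 8 m.

8 m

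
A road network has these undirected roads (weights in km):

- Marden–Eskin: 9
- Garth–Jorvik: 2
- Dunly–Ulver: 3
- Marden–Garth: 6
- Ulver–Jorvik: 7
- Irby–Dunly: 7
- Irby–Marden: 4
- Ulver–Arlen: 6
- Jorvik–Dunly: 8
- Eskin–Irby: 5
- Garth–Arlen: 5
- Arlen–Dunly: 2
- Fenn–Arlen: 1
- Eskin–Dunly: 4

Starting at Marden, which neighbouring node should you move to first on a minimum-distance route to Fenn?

Enumerating some paths:
Marden - Irby - Dunly - Arlen - Fenn: 4+7+2+1 = 14
Marden - Garth - Arlen - Fenn: 6+5+1 = 12
Cheapest is Marden - Garth - Arlen - Fenn at 12 km.
So from Marden the first move is to Garth.

Garth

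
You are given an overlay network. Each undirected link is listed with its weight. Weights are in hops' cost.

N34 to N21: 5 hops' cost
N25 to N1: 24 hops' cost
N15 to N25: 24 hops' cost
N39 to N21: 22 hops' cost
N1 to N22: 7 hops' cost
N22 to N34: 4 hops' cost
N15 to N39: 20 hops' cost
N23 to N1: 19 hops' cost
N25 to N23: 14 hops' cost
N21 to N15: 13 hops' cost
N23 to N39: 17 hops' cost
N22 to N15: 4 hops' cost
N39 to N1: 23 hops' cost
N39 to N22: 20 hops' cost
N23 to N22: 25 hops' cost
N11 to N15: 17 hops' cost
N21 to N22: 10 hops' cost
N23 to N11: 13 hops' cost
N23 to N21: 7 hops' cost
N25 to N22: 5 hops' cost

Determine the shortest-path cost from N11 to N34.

Settle nodes by increasing distance from N11:
N11: 0
N23: 13  (via N11)
N15: 17  (via N11)
N21: 20  (via N23)
N22: 21  (via N15)
N34: 25  (via N21)
Shortest route: N11 → N23 → N21 → N34 = 25 hops' cost.

25 hops' cost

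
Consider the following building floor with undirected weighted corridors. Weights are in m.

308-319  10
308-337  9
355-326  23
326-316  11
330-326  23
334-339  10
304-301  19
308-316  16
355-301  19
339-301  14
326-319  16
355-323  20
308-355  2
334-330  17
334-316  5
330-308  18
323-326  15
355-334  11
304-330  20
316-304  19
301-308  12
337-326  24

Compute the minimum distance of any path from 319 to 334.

23 m

Settle nodes by increasing distance from 319:
319: 0
308: 10  (via 319)
355: 12  (via 308)
326: 16  (via 319)
337: 19  (via 308)
301: 22  (via 308)
334: 23  (via 355)
Shortest route: 319–308–355–334 = 23 m.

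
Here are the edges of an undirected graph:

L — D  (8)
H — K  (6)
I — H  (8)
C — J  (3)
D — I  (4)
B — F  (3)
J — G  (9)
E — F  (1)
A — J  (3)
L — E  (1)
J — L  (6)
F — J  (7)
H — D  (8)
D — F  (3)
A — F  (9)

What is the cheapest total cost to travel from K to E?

18

Settle nodes by increasing distance from K:
K: 0
H: 6  (via K)
D: 14  (via H)
I: 14  (via H)
F: 17  (via D)
E: 18  (via F)
Shortest route: K → H → D → F → E = 18.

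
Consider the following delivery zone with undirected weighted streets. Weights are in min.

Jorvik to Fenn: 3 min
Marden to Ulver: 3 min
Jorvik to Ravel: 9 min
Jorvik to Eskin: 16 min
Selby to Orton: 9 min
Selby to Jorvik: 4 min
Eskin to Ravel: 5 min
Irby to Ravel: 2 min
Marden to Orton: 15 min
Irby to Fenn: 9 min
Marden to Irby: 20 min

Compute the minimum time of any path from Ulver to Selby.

27 min

Shortest distances from Ulver:
Ulver: 0
Marden: 3  (via Ulver)
Orton: 18  (via Marden)
Irby: 23  (via Marden)
Ravel: 25  (via Irby)
Selby: 27  (via Orton)
Shortest route: Ulver → Marden → Orton → Selby = 27 min.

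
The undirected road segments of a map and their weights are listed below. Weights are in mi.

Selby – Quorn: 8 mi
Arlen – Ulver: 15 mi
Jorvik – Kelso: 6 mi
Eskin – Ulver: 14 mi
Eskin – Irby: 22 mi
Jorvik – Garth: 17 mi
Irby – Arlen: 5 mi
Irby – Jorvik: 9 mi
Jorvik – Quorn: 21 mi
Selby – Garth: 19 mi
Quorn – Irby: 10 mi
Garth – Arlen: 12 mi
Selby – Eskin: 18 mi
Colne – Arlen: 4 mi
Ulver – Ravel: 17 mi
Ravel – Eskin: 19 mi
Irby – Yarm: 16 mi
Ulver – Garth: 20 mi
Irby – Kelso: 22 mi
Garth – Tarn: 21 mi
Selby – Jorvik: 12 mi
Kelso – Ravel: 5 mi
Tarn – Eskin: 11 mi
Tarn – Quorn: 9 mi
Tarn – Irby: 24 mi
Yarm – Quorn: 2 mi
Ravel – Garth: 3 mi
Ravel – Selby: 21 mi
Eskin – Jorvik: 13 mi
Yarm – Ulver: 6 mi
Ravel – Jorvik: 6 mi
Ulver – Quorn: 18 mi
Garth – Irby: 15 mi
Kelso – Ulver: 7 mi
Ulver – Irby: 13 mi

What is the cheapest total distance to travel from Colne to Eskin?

Settle nodes by increasing distance from Colne:
Colne: 0
Arlen: 4  (via Colne)
Irby: 9  (via Arlen)
Garth: 16  (via Arlen)
Jorvik: 18  (via Irby)
Ulver: 19  (via Arlen)
Quorn: 19  (via Irby)
Ravel: 19  (via Garth)
Yarm: 21  (via Quorn)
Kelso: 24  (via Jorvik)
Selby: 27  (via Quorn)
Tarn: 28  (via Quorn)
Eskin: 31  (via Irby)
Shortest route: Colne–Arlen–Irby–Eskin = 31 mi.

31 mi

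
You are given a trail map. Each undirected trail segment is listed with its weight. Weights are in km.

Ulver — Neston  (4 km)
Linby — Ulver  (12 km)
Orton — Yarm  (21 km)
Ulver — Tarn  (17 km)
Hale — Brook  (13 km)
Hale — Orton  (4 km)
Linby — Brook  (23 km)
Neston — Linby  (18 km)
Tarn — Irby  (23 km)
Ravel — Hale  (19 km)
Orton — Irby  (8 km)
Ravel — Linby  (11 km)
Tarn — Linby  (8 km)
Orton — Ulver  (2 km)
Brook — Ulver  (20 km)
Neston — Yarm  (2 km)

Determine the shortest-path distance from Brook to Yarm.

Candidate routes:
Brook–Ulver–Neston–Yarm: 20+4+2 = 26
Brook–Hale–Orton–Yarm: 13+4+21 = 38
Brook–Hale–Orton–Ulver–Neston–Yarm: 13+4+2+4+2 = 25
Brook–Linby–Ulver–Neston–Yarm: 23+12+4+2 = 41
The minimum is 25 km via Brook–Hale–Orton–Ulver–Neston–Yarm.

25 km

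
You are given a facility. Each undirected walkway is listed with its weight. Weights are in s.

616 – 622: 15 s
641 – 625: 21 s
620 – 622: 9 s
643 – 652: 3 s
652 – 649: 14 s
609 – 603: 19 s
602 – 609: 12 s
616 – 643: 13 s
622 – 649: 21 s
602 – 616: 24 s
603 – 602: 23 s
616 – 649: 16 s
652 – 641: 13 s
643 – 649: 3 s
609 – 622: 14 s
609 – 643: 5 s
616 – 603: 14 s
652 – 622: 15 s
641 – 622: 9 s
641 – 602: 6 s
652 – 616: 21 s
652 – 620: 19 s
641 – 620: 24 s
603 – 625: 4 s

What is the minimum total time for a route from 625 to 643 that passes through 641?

Shortest 625→641: 625 → 641 = 21
Shortest 641→643: 641 → 652 → 643 = 16
Total via 641: 21 + 16 = 37 s.

37 s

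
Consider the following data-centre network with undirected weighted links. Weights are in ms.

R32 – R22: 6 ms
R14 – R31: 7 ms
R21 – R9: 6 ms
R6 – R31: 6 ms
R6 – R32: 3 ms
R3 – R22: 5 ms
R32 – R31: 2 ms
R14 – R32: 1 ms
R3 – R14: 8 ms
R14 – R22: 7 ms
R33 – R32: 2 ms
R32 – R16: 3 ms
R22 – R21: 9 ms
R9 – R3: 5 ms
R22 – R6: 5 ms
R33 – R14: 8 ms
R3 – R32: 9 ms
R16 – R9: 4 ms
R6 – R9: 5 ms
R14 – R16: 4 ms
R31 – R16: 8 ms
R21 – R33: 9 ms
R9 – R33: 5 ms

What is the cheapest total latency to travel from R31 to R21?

Candidate routes:
R31–R32–R6–R9–R21: 2+3+5+6 = 16
R31–R32–R33–R21: 2+2+9 = 13
R31–R32–R33–R9–R21: 2+2+5+6 = 15
R31–R32–R16–R9–R21: 2+3+4+6 = 15
Cheapest is R31–R32–R33–R21 at 13 ms.

13 ms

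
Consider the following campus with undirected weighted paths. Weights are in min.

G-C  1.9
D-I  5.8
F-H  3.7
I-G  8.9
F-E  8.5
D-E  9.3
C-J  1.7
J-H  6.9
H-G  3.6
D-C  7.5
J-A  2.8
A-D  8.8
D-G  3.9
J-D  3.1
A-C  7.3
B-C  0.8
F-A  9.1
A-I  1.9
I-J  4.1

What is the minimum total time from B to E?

Compare a few routes:
B - C - G - H - F - E: 0.8+1.9+3.6+3.7+8.5 = 18.5
B - C - G - D - E: 0.8+1.9+3.9+9.3 = 15.9
B - C - J - D - E: 0.8+1.7+3.1+9.3 = 14.9
B - C - D - E: 0.8+7.5+9.3 = 17.6
Cheapest is B - C - J - D - E at 14.9 min.

14.9 min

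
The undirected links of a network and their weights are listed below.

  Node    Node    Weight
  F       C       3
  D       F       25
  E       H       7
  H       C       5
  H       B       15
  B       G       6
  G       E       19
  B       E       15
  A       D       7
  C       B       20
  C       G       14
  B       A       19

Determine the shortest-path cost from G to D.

32

Compare a few routes:
G - B - A - D: 6+19+7 = 32
G - B - H - C - F - D: 6+15+5+3+25 = 54
G - C - F - D: 14+3+25 = 42
G - B - C - F - D: 6+20+3+25 = 54
Cheapest is G - B - A - D at 32.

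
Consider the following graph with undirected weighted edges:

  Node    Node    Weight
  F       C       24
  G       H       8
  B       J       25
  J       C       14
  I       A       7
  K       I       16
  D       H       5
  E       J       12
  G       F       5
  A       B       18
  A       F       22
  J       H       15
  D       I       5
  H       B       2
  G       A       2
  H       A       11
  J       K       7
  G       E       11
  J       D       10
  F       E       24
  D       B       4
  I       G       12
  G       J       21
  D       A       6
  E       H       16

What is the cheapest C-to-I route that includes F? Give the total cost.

38

Best C to F: C–F costing 24
Shortest F→I: F–G–A–I = 14
Total via F: 24 + 14 = 38.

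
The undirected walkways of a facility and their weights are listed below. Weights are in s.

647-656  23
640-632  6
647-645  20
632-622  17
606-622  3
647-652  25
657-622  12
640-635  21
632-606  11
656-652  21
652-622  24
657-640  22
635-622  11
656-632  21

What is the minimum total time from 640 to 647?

50 s

Candidate routes:
640 - 632 - 606 - 622 - 652 - 647: 6+11+3+24+25 = 69
640 - 632 - 656 - 647: 6+21+23 = 50
Cheapest is 640 - 632 - 656 - 647 at 50 s.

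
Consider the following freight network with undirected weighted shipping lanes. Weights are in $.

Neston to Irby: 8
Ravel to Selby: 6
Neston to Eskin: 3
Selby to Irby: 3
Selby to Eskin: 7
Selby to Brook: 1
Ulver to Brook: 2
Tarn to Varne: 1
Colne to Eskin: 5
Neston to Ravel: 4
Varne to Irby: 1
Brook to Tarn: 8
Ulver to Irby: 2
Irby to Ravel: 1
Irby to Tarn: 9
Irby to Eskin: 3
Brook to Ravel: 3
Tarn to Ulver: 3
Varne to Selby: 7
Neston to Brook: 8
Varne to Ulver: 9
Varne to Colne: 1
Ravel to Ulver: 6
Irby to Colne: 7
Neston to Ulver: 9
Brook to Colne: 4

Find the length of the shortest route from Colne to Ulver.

Compare a few routes:
Colne → Varne → Irby → Ravel → Brook → Ulver: 1+1+1+3+2 = 8
Colne → Brook → Ulver: 4+2 = 6
Colne → Varne → Irby → Ulver: 1+1+2 = 4
Colne → Varne → Tarn → Ulver: 1+1+3 = 5
Cheapest is Colne → Varne → Irby → Ulver at $4.

$4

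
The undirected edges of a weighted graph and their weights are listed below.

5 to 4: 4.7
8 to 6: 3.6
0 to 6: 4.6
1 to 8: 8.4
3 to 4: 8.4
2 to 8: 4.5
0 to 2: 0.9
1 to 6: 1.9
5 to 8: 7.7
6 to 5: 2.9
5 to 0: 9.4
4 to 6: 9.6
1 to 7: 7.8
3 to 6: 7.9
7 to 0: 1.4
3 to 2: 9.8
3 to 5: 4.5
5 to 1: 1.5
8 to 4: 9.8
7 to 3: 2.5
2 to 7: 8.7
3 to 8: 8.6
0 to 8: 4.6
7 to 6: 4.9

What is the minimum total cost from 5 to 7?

7

Shortest distances from 5:
5: 0
1: 1.5  (via 5)
6: 2.9  (via 5)
3: 4.5  (via 5)
4: 4.7  (via 5)
8: 6.5  (via 6)
7: 7  (via 3)
Shortest route: 5–3–7 = 7.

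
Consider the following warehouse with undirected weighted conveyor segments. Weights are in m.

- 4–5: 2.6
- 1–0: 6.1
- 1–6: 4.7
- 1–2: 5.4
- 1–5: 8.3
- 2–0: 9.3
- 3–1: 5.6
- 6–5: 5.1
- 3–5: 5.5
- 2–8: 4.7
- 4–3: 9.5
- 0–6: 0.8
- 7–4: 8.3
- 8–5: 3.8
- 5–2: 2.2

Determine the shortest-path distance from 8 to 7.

14.7 m

Candidate routes:
8–2–5–4–7: 4.7+2.2+2.6+8.3 = 17.8
8–5–4–7: 3.8+2.6+8.3 = 14.7
8–5–3–4–7: 3.8+5.5+9.5+8.3 = 27.1
Cheapest is 8–5–4–7 at 14.7 m.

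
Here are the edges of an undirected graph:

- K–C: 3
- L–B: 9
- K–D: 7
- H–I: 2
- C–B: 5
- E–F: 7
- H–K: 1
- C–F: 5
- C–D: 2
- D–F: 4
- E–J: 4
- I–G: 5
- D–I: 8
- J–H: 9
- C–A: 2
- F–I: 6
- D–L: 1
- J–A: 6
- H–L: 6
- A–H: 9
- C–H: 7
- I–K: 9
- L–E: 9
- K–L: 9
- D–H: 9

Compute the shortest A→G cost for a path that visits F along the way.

Shortest A→F: A–C–F = 7
Best F to G: F–I–G costing 11
Total via F: 7 + 11 = 18.

18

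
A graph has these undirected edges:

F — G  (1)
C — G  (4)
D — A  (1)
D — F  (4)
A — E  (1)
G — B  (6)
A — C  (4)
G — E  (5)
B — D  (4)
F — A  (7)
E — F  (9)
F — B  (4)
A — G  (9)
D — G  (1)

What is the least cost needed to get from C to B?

Enumerating some paths:
C - A - D - B: 4+1+4 = 9
C - A - D - G - F - B: 4+1+1+1+4 = 11
C - G - B: 4+6 = 10
Cheapest is C - A - D - B at 9.

9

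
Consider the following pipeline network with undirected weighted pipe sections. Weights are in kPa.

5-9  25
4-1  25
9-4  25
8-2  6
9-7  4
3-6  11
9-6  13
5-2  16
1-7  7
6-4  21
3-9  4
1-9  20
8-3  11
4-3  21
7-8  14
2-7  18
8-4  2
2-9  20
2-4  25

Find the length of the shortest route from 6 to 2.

Candidate routes:
6 → 9 → 2: 13+20 = 33
6 → 4 → 8 → 2: 21+2+6 = 29
6 → 3 → 8 → 2: 11+11+6 = 28
6 → 9 → 3 → 8 → 2: 13+4+11+6 = 34
The minimum is 28 kPa via 6 → 3 → 8 → 2.

28 kPa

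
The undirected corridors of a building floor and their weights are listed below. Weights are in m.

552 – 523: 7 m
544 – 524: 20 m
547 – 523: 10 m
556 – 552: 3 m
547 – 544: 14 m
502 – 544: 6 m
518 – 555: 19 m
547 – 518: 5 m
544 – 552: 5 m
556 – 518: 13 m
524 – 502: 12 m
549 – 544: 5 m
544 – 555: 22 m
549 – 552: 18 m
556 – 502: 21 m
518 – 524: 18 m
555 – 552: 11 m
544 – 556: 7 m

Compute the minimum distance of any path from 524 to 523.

30 m

Settle nodes by increasing distance from 524:
524: 0
502: 12  (via 524)
518: 18  (via 524)
544: 18  (via 502)
552: 23  (via 544)
549: 23  (via 544)
547: 23  (via 518)
556: 25  (via 544)
523: 30  (via 552)
Shortest route: 524–502–544–552–523 = 30 m.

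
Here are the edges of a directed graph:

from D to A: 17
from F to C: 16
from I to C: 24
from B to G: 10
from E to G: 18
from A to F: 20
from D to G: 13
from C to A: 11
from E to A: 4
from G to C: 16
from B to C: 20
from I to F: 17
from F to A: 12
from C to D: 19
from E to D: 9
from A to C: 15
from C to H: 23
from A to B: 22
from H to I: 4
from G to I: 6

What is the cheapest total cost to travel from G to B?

49

Running Dijkstra from G:
G: 0
I: 6  (via G)
C: 16  (via G)
F: 23  (via I)
A: 27  (via C)
D: 35  (via C)
H: 39  (via C)
B: 49  (via A)
Shortest route: G → C → A → B = 49.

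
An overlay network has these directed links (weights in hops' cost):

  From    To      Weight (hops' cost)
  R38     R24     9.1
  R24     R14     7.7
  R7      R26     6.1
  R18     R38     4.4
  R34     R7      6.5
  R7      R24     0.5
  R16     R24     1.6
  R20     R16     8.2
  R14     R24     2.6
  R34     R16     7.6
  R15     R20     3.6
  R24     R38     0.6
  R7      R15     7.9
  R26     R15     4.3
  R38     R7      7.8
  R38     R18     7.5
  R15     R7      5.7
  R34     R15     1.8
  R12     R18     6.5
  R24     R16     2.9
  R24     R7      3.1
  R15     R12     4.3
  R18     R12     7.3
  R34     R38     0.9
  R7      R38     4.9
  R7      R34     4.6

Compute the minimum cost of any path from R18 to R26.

Candidate routes:
R18–R38–R7–R26: 4.4+7.8+6.1 = 18.3
R18–R38–R24–R7–R26: 4.4+9.1+3.1+6.1 = 22.7
Cheapest is R18–R38–R7–R26 at 18.3 hops' cost.

18.3 hops' cost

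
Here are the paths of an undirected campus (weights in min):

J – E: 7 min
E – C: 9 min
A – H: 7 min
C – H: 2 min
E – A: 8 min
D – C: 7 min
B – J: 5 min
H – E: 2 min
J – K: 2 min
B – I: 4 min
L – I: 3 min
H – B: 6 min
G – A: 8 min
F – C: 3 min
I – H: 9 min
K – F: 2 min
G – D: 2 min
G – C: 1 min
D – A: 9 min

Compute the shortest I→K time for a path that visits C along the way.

Best I to C: I → H → C costing 11
Best C to K: C → F → K costing 5
Total via C: 11 + 5 = 16 min.

16 min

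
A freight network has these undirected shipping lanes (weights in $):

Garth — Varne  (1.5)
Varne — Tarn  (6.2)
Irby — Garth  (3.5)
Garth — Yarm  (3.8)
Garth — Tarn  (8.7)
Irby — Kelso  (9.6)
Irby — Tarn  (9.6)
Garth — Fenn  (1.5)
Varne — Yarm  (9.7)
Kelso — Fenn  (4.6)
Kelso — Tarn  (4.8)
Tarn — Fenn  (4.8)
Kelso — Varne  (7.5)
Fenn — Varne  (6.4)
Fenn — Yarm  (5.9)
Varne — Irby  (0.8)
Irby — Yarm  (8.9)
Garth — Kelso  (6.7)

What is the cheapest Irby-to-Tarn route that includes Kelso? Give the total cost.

$13.1

Shortest Irby→Kelso: Irby–Varne–Kelso = 8.3
Shortest Kelso→Tarn: Kelso–Tarn = 4.8
Total via Kelso: 8.3 + 4.8 = $13.1.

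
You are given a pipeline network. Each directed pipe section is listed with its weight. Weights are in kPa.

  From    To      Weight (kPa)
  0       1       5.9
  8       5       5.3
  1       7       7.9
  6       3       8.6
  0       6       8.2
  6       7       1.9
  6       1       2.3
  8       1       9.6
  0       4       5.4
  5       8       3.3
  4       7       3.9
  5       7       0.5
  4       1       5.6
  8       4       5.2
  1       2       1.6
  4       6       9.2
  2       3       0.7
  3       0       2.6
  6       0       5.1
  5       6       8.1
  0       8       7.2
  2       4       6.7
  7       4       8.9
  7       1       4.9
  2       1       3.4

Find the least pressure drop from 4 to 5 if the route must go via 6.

26.8 kPa

Shortest 4→6: 4–6 = 9.2
Best 6 to 5: 6–0–8–5 costing 17.6
Total via 6: 9.2 + 17.6 = 26.8 kPa.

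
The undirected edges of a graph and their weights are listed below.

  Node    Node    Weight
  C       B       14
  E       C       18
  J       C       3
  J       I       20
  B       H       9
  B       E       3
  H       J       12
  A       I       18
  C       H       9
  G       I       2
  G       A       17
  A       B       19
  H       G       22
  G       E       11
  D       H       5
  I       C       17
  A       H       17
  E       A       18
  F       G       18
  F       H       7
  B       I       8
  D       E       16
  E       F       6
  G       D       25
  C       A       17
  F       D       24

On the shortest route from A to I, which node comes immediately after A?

I

Compare a few routes:
A - B - I: 19+8 = 27
A - I: 18 = 18
A - G - I: 17+2 = 19
The minimum is 18 via A - I.
So from A the first move is to I.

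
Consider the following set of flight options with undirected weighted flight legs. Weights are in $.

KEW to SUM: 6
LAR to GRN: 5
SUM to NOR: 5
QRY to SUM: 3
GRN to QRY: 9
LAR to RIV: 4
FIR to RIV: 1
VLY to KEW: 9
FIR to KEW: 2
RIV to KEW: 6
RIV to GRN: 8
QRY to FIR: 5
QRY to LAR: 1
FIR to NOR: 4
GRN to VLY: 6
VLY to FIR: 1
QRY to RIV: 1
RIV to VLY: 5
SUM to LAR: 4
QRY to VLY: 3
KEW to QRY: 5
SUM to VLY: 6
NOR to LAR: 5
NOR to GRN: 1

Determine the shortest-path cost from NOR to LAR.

Compare a few routes:
NOR - LAR: 5 = 5
NOR - GRN - LAR: 1+5 = 6
The minimum is $5 via NOR - LAR.

$5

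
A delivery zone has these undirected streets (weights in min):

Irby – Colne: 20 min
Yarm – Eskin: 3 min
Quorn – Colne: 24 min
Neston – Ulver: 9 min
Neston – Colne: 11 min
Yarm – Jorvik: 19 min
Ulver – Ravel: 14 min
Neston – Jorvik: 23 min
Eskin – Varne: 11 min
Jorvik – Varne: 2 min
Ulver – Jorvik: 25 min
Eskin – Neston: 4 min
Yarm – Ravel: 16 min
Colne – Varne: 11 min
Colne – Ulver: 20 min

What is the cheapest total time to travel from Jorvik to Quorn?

37 min

Enumerating some paths:
Jorvik → Varne → Eskin → Neston → Colne → Quorn: 2+11+4+11+24 = 52
Jorvik → Varne → Colne → Quorn: 2+11+24 = 37
Jorvik → Neston → Colne → Quorn: 23+11+24 = 58
The minimum is 37 min via Jorvik → Varne → Colne → Quorn.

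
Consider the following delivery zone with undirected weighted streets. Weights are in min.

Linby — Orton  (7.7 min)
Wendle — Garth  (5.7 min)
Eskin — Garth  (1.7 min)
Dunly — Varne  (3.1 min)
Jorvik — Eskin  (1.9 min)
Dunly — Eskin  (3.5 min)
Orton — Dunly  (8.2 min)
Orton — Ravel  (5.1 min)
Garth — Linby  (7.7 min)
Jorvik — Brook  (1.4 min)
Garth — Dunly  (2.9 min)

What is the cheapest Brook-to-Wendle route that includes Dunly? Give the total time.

Best Brook to Dunly: Brook–Jorvik–Eskin–Dunly costing 6.8
Shortest Dunly→Wendle: Dunly–Garth–Wendle = 8.6
Total via Dunly: 6.8 + 8.6 = 15.4 min.

15.4 min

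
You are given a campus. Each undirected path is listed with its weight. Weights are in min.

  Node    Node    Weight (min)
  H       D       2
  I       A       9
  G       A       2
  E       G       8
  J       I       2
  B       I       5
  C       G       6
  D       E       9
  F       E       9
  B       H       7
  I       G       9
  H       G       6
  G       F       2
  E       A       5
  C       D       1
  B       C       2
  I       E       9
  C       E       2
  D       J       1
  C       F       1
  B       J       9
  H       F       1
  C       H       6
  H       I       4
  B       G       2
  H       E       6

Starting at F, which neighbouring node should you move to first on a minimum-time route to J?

Compare a few routes:
F–C–D–J: 1+1+1 = 3
F–H–D–J: 1+2+1 = 4
The minimum is 3 min via F–C–D–J.
So from F the first move is to C.

C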